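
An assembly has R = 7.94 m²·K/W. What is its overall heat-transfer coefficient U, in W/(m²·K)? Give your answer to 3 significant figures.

0.126 W/(m²·K)

U = 1/R = 1/7.94 = 0.1259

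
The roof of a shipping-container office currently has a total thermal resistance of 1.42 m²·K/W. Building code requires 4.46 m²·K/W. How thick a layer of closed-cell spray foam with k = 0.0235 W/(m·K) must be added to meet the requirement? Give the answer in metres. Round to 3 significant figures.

0.0714 m

ΔR = 4.46 − 1.42 = 3.04 m²·K/W
L = ΔR × k = 3.04 × 0.0235 = 0.07144 m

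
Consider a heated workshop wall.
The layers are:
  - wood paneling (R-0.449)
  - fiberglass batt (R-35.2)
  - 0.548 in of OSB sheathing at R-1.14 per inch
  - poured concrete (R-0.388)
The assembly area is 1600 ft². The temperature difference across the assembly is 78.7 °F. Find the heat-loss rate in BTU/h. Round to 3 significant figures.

3430 BTU/h

0.548 × 1.14 = 0.6247
R_total = 0.449 + 35.2 + 0.6247 + 0.388 = 36.66 ft²·°F·h/BTU
Q = A·ΔT/R = 1600 × 78.7 / 36.66 = 3435 BTU/h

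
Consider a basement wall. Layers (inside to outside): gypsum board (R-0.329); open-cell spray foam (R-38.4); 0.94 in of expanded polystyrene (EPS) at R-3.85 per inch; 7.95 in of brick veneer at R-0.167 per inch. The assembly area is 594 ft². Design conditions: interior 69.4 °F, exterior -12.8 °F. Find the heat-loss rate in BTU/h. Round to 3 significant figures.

1120 BTU/h

0.94 × 3.85 = 3.619
7.95 × 0.167 = 1.328
R_total = 0.329 + 38.4 + 3.619 + 1.328 = 43.68 ft²·°F·h/BTU
Q = A·ΔT/R = 594 × (69.4 − (-12.8)) / 43.68 = 1118 BTU/h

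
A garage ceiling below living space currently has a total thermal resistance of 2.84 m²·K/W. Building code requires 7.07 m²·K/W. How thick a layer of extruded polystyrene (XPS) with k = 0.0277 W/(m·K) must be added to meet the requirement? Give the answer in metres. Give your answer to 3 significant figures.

ΔR = 7.07 − 2.84 = 4.23 m²·K/W
L = ΔR × k = 4.23 × 0.0277 = 0.1172 m

0.117 m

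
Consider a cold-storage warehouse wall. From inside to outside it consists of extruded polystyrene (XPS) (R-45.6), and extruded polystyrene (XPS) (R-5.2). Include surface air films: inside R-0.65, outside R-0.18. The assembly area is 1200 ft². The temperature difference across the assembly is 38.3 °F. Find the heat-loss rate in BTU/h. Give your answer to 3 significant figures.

R_total = 0.65 + 45.6 + 5.2 + 0.18 = 51.63 ft²·°F·h/BTU
Q = A·ΔT/R = 1200 × 38.3 / 51.63 = 890.2 BTU/h

890 BTU/h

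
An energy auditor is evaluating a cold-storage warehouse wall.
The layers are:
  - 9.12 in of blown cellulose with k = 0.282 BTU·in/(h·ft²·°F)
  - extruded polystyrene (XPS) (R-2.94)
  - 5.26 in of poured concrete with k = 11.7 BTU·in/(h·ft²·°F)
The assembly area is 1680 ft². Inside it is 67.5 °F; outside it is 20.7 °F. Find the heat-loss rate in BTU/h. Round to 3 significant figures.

9.12/0.282 = 32.34
5.26/11.7 = 0.4496
R_total = 32.34 + 2.94 + 0.4496 = 35.73 ft²·°F·h/BTU
Q = A·ΔT/R = 1680 × (67.5 − 20.7) / 35.73 = 2201 BTU/h

2200 BTU/h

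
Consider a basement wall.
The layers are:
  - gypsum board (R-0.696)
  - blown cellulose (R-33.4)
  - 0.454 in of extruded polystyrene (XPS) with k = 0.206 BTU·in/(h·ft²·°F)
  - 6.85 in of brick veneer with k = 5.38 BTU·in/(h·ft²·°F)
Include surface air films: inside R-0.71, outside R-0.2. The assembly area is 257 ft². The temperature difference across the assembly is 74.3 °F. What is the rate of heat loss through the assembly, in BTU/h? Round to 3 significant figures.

0.454/0.206 = 2.204
6.85/5.38 = 1.273
R_total = 0.71 + 0.696 + 33.4 + 2.204 + 1.273 + 0.2 = 38.48 ft²·°F·h/BTU
Q = A·ΔT/R = 257 × 74.3 / 38.48 = 496.2 BTU/h

496 BTU/h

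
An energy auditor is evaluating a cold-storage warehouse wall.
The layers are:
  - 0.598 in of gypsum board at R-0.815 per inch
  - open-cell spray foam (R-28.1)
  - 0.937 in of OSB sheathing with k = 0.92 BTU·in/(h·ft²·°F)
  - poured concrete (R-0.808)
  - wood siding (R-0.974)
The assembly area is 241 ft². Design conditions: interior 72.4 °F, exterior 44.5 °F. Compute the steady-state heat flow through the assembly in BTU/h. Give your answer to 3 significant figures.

214 BTU/h

0.598 × 0.815 = 0.4874
0.937/0.92 = 1.018
R_total = 0.4874 + 28.1 + 1.018 + 0.808 + 0.974 = 31.39 ft²·°F·h/BTU
Q = A·ΔT/R = 241 × (72.4 − 44.5) / 31.39 = 214.2 BTU/h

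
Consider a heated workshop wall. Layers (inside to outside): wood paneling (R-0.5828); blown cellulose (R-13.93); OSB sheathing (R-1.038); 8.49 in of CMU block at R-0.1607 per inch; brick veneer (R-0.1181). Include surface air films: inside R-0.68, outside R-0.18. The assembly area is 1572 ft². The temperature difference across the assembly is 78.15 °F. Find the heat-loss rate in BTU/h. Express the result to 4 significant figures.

8.49 × 0.1607 = 1.3643
R_total = 0.68 + 0.5828 + 13.93 + 1.038 + 1.3643 + 0.1181 + 0.18 = 17.893 ft²·°F·h/BTU
Q = A·ΔT/R = 1572 × 78.15 / 17.893 = 6865.8 BTU/h

6866 BTU/h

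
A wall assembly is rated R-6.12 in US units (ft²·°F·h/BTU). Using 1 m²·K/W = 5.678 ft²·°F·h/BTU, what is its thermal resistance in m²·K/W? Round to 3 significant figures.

R_SI = 6.12/5.678 = 1.078

1.08 m²·K/W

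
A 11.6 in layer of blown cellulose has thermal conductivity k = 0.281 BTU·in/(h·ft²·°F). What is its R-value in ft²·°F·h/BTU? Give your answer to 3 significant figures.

R = L/k = 11.6/0.281 = 41.28 ft²·°F·h/BTU

41.3 ft²·°F·h/BTU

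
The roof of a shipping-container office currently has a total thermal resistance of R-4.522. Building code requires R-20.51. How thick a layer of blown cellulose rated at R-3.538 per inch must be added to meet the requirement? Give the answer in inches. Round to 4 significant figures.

4.519 in

ΔR = 20.51 − 4.522 = 15.988 ft²·°F·h/BTU
L = ΔR / (R/in) = 15.988/3.538 = 4.5189 in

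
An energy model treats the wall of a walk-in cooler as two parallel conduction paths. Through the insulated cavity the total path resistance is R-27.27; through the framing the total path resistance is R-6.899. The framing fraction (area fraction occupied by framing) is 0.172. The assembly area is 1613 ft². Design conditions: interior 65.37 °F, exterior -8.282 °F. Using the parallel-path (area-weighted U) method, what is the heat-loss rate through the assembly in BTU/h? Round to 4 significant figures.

6569 BTU/h

U_eff = 0.828/27.27 + 0.172/6.899 = 0.030363 + 0.024931 = 0.055294
R_eff = 1/U_eff = 18.085 ft²·°F·h/BTU
Q = 1613 × (65.37 − (-8.282)) / 18.085 = 6569 BTU/h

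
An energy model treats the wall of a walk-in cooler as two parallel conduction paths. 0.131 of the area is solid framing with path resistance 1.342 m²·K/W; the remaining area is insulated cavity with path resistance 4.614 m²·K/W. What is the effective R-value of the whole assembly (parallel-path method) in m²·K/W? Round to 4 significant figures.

U_eff = 0.869/4.614 + 0.131/1.342 = 0.18834 + 0.097615 = 0.28596
R_eff = 1/U_eff = 3.497 m²·K/W

3.497 m²·K/W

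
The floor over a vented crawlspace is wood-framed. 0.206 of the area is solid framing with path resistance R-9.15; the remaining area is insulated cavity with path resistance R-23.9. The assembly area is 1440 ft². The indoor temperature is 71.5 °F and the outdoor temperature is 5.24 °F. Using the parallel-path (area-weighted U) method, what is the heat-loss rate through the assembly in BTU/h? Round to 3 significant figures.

U_eff = 0.794/23.9 + 0.206/9.15 = 0.03322 + 0.02251 = 0.05574
R_eff = 1/U_eff = 17.94 ft²·°F·h/BTU
Q = 1440 × (71.5 − 5.24) / 17.94 = 5318 BTU/h

5320 BTU/h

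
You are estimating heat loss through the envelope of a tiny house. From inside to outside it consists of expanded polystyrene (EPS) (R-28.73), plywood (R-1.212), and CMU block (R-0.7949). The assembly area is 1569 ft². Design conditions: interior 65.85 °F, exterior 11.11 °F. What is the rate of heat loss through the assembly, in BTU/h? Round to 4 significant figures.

R_total = 28.73 + 1.212 + 0.7949 = 30.737 ft²·°F·h/BTU
Q = A·ΔT/R = 1569 × (65.85 − 11.11) / 30.737 = 2794.3 BTU/h

2794 BTU/h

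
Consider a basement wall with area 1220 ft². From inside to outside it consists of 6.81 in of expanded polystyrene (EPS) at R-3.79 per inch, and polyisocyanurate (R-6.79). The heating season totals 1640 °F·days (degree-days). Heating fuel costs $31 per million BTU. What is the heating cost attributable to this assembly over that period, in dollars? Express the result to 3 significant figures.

6.81 × 3.79 = 25.81
R_total = 25.81 + 6.79 = 32.6 ft²·°F·h/BTU
E = A × HDD × 24 / R = 1220 × 1640 × 24 / 32.6 = 1473000 BTU
Cost = 1473000/10⁶ × 31 = $45.66

45.7 dollars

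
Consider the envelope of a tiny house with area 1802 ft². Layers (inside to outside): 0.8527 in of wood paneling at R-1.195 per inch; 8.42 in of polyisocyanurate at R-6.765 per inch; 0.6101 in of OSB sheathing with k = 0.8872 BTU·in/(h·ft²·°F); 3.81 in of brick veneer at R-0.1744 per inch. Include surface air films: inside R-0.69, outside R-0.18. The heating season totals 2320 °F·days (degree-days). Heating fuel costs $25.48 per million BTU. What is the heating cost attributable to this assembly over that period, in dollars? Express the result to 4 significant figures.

0.8527 × 1.195 = 1.019
8.42 × 6.765 = 56.961
0.6101/0.8872 = 0.68767
3.81 × 0.1744 = 0.66446
R_total = 0.69 + 1.019 + 56.961 + 0.68767 + 0.66446 + 0.18 = 60.202 ft²·°F·h/BTU
E = A × HDD × 24 / R = 1802 × 2320 × 24 / 60.202 = 1666600 BTU
Cost = 1666600/10⁶ × 25.48 = $42.466

42.47 dollars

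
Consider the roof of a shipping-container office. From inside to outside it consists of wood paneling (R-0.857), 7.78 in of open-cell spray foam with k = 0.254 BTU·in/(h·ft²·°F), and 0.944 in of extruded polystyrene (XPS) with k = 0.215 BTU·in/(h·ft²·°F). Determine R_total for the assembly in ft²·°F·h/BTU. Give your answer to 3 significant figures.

7.78/0.254 = 30.63
0.944/0.215 = 4.391
R_total = 0.857 + 30.63 + 4.391 = 35.88 ft²·°F·h/BTU

35.9 ft²·°F·h/BTU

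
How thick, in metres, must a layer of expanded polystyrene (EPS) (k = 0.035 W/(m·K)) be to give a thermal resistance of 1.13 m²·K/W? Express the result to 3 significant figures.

L = R·k = 1.13 × 0.035 = 0.03955 m

0.0396 m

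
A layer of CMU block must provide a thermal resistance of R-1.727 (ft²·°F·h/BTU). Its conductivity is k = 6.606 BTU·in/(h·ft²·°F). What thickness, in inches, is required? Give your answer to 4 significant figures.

11.41 in

L = R × k = 1.727 × 6.606 = 11.409 in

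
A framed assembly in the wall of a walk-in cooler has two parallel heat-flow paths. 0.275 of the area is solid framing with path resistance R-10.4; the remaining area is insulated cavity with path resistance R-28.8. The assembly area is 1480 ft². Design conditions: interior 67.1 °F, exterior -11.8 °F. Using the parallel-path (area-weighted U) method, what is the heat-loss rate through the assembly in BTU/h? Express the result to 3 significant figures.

6030 BTU/h

U_eff = 0.725/28.8 + 0.275/10.4 = 0.02517 + 0.02644 = 0.05162
R_eff = 1/U_eff = 19.37 ft²·°F·h/BTU
Q = 1480 × (67.1 − (-11.8)) / 19.37 = 6027 BTU/h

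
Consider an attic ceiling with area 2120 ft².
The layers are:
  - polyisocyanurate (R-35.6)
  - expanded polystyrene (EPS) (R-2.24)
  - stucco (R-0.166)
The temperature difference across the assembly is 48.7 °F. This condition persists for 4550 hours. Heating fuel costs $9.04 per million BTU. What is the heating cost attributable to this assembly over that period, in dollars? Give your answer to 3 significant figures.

112 dollars

R_total = 35.6 + 2.24 + 0.166 = 38.01 ft²·°F·h/BTU
Q = 2120 × 48.7 / 38.01 = 2717 BTU/h
E = 2717 × 4550 = 12360000 BTU
Cost = 12360000/10⁶ × 9.04 = $111.7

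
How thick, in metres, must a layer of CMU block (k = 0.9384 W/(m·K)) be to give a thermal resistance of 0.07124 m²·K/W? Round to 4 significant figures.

0.06685 m

L = R·k = 0.07124 × 0.9384 = 0.066852 m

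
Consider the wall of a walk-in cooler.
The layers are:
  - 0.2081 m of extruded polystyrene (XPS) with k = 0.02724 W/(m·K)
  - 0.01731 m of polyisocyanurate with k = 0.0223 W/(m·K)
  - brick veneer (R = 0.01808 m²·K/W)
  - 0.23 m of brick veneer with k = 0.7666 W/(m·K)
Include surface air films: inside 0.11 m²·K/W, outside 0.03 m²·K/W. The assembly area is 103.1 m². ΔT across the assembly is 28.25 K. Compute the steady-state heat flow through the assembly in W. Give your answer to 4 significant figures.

0.2081/0.02724 = 7.6395
0.01731/0.0223 = 0.77623
0.23/0.7666 = 0.30003
R_total = 0.11 + 7.6395 + 0.77623 + 0.01808 + 0.30003 + 0.03 = 8.8738 m²·K/W
Q = A·ΔT/R = 103.1 × 28.25 / 8.8738 = 328.22 W

328.2 W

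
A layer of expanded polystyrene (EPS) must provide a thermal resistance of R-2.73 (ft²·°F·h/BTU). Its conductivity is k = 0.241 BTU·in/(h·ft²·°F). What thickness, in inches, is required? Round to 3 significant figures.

L = R × k = 2.73 × 0.241 = 0.6579 in

0.658 in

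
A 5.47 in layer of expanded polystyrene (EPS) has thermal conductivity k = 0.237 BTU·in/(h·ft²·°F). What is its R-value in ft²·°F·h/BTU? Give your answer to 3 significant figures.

R = L/k = 5.47/0.237 = 23.08 ft²·°F·h/BTU

23.1 ft²·°F·h/BTU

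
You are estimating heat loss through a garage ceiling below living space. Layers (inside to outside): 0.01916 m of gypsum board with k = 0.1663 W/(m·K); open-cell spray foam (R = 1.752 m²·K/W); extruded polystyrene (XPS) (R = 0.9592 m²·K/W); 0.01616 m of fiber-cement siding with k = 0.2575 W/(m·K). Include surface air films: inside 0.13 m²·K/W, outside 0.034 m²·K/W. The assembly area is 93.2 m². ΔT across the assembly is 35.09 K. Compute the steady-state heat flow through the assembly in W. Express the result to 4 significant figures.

0.01916/0.1663 = 0.11521
0.01616/0.2575 = 0.062757
R_total = 0.13 + 0.11521 + 1.752 + 0.9592 + 0.062757 + 0.034 = 3.0532 m²·K/W
Q = A·ΔT/R = 93.2 × 35.09 / 3.0532 = 1071.1 W

1071 W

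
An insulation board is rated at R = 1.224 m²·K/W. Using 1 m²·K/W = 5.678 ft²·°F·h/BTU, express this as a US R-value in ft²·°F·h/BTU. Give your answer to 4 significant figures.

6.950 ft²·°F·h/BTU

R_US = 1.224 × 5.678 = 6.9499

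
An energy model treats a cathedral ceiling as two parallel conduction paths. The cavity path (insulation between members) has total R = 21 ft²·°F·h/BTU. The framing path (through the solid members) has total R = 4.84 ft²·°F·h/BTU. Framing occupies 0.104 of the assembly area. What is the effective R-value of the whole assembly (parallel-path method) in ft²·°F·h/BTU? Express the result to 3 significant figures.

U_eff = 0.896/21 + 0.104/4.84 = 0.04267 + 0.02149 = 0.06415
R_eff = 1/U_eff = 15.59 ft²·°F·h/BTU

15.6 ft²·°F·h/BTU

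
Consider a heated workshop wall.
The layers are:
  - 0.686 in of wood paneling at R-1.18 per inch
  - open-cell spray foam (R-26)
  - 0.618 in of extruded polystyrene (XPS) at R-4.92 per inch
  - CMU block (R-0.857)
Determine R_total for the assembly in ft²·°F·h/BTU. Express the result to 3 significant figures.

0.686 × 1.18 = 0.8095
0.618 × 4.92 = 3.041
R_total = 0.8095 + 26 + 3.041 + 0.857 = 30.71 ft²·°F·h/BTU

30.7 ft²·°F·h/BTU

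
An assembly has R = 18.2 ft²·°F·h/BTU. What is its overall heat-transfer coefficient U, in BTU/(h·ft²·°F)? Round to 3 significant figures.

0.0549 BTU/(h·ft²·°F)

U = 1/R = 1/18.2 = 0.05495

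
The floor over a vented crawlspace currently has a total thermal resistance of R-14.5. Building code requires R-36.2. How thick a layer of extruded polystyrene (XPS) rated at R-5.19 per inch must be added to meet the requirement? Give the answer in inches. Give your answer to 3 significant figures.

ΔR = 36.2 − 14.5 = 21.7 ft²·°F·h/BTU
L = ΔR / (R/in) = 21.7/5.19 = 4.181 in

4.18 in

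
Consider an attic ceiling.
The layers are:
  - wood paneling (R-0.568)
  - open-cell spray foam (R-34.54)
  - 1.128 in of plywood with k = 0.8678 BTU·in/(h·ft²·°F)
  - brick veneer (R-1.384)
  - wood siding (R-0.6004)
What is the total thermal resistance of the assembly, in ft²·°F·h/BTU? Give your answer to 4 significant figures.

1.128/0.8678 = 1.2998
R_total = 0.568 + 34.54 + 1.2998 + 1.384 + 0.6004 = 38.392 ft²·°F·h/BTU

38.39 ft²·°F·h/BTU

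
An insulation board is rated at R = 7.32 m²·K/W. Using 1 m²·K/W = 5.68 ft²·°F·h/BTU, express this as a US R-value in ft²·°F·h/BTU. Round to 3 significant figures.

41.6 ft²·°F·h/BTU

R_US = 7.32 × 5.68 = 41.58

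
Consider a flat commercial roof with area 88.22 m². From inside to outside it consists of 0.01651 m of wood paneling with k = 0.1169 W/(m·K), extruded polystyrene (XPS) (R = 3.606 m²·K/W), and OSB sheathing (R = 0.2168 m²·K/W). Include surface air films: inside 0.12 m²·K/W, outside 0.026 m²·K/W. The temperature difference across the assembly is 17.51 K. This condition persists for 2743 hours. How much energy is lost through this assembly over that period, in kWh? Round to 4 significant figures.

1031 kWh

0.01651/0.1169 = 0.14123
R_total = 0.12 + 0.14123 + 3.606 + 0.2168 + 0.026 = 4.11 m²·K/W
Q = 88.22 × 17.51 / 4.11 = 375.84 W
E = 375.84 W × 2743 h / 1000 = 1030.9 kWh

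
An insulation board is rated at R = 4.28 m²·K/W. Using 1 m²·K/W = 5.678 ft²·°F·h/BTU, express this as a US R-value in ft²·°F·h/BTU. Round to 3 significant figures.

24.3 ft²·°F·h/BTU

R_US = 4.28 × 5.678 = 24.3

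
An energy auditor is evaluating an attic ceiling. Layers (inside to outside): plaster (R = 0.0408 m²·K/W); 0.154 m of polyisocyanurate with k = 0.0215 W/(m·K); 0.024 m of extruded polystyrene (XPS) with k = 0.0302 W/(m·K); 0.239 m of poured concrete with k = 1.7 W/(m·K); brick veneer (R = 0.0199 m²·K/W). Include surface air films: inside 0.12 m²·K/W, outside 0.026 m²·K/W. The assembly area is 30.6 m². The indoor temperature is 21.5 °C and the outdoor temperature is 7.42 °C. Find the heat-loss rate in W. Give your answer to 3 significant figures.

0.154/0.0215 = 7.163
0.024/0.0302 = 0.7947
0.239/1.7 = 0.1406
R_total = 0.12 + 0.0408 + 7.163 + 0.7947 + 0.1406 + 0.0199 + 0.026 = 8.305 m²·K/W
Q = A·ΔT/R = 30.6 × (21.5 − 7.42) / 8.305 = 51.88 W

51.9 W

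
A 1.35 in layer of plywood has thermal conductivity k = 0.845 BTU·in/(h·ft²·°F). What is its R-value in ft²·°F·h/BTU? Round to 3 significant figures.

R = L/k = 1.35/0.845 = 1.598 ft²·°F·h/BTU

1.60 ft²·°F·h/BTU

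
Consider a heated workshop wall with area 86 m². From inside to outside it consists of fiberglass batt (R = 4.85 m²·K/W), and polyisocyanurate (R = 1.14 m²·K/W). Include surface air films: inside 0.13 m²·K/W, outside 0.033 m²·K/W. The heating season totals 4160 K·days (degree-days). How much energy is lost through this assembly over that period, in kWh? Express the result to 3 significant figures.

1400 kWh

R_total = 0.13 + 4.85 + 1.14 + 0.033 = 6.153 m²·K/W
E = A × HDD × 24 / R / 1000 = 86 × 4160 × 24 / 6.153 / 1000 = 1395 kWh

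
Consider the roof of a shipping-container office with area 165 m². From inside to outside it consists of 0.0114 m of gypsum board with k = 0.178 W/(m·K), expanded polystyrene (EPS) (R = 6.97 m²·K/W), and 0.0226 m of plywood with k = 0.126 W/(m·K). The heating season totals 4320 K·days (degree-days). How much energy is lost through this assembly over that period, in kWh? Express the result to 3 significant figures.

0.0114/0.178 = 0.06404
0.0226/0.126 = 0.1794
R_total = 0.06404 + 6.97 + 0.1794 = 7.213 m²·K/W
E = A × HDD × 24 / R / 1000 = 165 × 4320 × 24 / 7.213 / 1000 = 2372 kWh

2370 kWh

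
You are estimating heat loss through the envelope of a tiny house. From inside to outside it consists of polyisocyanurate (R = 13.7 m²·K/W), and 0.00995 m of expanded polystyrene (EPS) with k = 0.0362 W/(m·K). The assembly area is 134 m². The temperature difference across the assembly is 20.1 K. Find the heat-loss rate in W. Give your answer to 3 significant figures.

0.00995/0.0362 = 0.2749
R_total = 13.7 + 0.2749 = 13.97 m²·K/W
Q = A·ΔT/R = 134 × 20.1 / 13.97 = 192.7 W

193 W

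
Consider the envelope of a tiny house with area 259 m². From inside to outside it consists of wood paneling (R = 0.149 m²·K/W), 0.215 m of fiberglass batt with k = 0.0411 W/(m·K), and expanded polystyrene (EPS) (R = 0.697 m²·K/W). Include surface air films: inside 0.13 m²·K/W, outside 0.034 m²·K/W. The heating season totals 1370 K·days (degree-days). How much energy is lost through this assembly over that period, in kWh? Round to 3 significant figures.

1360 kWh

0.215/0.0411 = 5.231
R_total = 0.13 + 0.149 + 5.231 + 0.697 + 0.034 = 6.241 m²·K/W
E = A × HDD × 24 / R / 1000 = 259 × 1370 × 24 / 6.241 / 1000 = 1364 kWh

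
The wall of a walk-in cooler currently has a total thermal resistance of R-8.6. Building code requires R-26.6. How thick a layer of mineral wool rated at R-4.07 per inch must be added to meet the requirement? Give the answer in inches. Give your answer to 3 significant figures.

ΔR = 26.6 − 8.6 = 18 ft²·°F·h/BTU
L = ΔR / (R/in) = 18/4.07 = 4.423 in

4.42 in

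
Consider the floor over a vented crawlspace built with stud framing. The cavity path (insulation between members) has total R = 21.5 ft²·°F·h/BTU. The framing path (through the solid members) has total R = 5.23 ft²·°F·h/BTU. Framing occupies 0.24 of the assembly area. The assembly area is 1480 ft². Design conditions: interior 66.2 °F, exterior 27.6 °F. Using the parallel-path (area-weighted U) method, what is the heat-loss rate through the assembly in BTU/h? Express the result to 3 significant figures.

U_eff = 0.76/21.5 + 0.24/5.23 = 0.03535 + 0.04589 = 0.08124
R_eff = 1/U_eff = 12.31 ft²·°F·h/BTU
Q = 1480 × (66.2 − 27.6) / 12.31 = 4641 BTU/h

4640 BTU/h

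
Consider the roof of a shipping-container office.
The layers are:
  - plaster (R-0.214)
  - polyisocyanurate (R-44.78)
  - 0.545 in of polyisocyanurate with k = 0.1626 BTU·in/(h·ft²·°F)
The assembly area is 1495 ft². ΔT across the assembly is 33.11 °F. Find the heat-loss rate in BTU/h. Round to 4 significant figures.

0.545/0.1626 = 3.3518
R_total = 0.214 + 44.78 + 3.3518 = 48.346 ft²·°F·h/BTU
Q = A·ΔT/R = 1495 × 33.11 / 48.346 = 1023.9 BTU/h

1024 BTU/h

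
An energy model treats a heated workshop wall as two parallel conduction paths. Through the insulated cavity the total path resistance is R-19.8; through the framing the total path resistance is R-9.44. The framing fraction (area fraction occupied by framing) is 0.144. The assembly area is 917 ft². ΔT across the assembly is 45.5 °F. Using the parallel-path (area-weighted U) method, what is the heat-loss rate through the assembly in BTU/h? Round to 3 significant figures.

U_eff = 0.856/19.8 + 0.144/9.44 = 0.04323 + 0.01525 = 0.05849
R_eff = 1/U_eff = 17.1 ft²·°F·h/BTU
Q = 917 × 45.5 / 17.1 = 2440 BTU/h

2440 BTU/h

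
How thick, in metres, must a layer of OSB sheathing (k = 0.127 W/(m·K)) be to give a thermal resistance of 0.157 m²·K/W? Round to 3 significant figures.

0.0199 m

L = R·k = 0.157 × 0.127 = 0.01994 m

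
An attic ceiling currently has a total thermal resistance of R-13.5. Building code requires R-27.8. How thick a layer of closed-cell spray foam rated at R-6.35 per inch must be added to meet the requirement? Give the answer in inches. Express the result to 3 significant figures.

ΔR = 27.8 − 13.5 = 14.3 ft²·°F·h/BTU
L = ΔR / (R/in) = 14.3/6.35 = 2.252 in

2.25 in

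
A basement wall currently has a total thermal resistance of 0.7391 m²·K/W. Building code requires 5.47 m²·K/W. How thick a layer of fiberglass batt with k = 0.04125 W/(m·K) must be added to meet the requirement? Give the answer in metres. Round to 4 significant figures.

ΔR = 5.47 − 0.7391 = 4.7309 m²·K/W
L = ΔR × k = 4.7309 × 0.04125 = 0.19515 m

0.1951 m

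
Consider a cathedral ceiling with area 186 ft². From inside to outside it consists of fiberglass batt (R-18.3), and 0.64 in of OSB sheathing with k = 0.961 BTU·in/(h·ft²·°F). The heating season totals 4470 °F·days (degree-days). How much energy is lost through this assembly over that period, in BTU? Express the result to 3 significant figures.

0.64/0.961 = 0.666
R_total = 18.3 + 0.666 = 18.97 ft²·°F·h/BTU
E = A × HDD × 24 / R = 186 × 4470 × 24 / 18.97 = 1052000 BTU

1050000 BTU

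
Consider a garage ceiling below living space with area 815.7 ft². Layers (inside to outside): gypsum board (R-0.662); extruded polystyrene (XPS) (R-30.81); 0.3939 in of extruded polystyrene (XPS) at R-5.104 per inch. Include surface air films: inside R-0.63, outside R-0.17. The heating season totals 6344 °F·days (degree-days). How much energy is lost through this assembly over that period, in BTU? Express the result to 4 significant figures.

0.3939 × 5.104 = 2.0105
R_total = 0.63 + 0.662 + 30.81 + 2.0105 + 0.17 = 34.282 ft²·°F·h/BTU
E = A × HDD × 24 / R = 815.7 × 6344 × 24 / 34.282 = 3622700 BTU

3623000 BTU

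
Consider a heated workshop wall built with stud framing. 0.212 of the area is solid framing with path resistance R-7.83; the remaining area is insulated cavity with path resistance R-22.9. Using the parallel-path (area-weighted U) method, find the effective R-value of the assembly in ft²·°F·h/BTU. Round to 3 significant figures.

U_eff = 0.788/22.9 + 0.212/7.83 = 0.03441 + 0.02708 = 0.06149
R_eff = 1/U_eff = 16.26 ft²·°F·h/BTU

16.3 ft²·°F·h/BTU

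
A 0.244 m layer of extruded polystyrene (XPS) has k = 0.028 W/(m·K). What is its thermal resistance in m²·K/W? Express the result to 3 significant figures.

R = L/k = 0.244/0.028 = 8.714 m²·K/W

8.71 m²·K/W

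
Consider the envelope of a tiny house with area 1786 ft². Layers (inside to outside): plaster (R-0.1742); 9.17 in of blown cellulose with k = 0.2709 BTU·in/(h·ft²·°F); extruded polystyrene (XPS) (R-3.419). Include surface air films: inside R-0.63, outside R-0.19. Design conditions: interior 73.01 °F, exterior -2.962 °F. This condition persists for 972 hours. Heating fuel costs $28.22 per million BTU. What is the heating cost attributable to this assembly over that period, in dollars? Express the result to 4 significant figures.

9.17/0.2709 = 33.85
R_total = 0.63 + 0.1742 + 33.85 + 3.419 + 0.19 = 38.263 ft²·°F·h/BTU
Q = 1786 × (73.01 − (-2.962)) / 38.263 = 3546.1 BTU/h
E = 3546.1 × 972 = 3446800 BTU
Cost = 3446800/10⁶ × 28.22 = $97.269

97.27 dollars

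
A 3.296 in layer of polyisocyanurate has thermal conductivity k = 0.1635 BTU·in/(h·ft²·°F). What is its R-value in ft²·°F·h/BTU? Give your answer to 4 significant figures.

20.16 ft²·°F·h/BTU

R = L/k = 3.296/0.1635 = 20.159 ft²·°F·h/BTU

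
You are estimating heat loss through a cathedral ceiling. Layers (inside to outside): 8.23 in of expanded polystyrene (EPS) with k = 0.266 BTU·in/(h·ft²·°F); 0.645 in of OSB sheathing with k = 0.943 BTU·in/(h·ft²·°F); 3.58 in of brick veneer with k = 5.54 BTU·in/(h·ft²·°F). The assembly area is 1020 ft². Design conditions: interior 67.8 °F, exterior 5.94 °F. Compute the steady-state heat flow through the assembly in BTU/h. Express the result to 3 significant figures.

8.23/0.266 = 30.94
0.645/0.943 = 0.684
3.58/5.54 = 0.6462
R_total = 30.94 + 0.684 + 0.6462 = 32.27 ft²·°F·h/BTU
Q = A·ΔT/R = 1020 × (67.8 − 5.94) / 32.27 = 1955 BTU/h

1960 BTU/h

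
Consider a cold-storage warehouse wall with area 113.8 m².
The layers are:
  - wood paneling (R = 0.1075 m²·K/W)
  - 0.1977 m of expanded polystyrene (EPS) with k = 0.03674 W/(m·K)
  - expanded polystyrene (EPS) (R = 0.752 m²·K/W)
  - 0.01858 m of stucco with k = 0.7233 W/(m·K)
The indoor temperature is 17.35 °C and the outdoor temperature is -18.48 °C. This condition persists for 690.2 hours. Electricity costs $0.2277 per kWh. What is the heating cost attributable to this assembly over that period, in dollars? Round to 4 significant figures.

102.3 dollars

0.1977/0.03674 = 5.3811
0.01858/0.7233 = 0.025688
R_total = 0.1075 + 5.3811 + 0.752 + 0.025688 = 6.2662 m²·K/W
Q = 113.8 × (17.35 − (-18.48)) / 6.2662 = 650.7 W
E = 650.7 W × 690.2 h / 1000 = 449.11 kWh
Cost = 449.11 × 0.2277 = $102.26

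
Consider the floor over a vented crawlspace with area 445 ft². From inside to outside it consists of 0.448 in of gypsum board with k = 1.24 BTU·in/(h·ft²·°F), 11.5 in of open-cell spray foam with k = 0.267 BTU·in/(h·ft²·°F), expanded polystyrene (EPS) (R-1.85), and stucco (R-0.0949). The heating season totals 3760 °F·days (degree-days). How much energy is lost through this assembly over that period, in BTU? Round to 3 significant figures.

0.448/1.24 = 0.3613
11.5/0.267 = 43.07
R_total = 0.3613 + 43.07 + 1.85 + 0.0949 = 45.38 ft²·°F·h/BTU
E = A × HDD × 24 / R = 445 × 3760 × 24 / 45.38 = 885000 BTU

885000 BTU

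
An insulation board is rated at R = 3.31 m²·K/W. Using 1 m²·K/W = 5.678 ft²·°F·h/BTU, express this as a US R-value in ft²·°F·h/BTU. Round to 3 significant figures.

18.8 ft²·°F·h/BTU

R_US = 3.31 × 5.678 = 18.79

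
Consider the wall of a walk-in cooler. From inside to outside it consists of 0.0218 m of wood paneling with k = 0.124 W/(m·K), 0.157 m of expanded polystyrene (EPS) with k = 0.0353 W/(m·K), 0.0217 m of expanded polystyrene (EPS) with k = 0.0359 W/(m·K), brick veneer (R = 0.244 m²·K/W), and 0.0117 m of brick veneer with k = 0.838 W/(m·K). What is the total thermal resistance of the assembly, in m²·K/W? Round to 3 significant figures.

0.0218/0.124 = 0.1758
0.157/0.0353 = 4.448
0.0217/0.0359 = 0.6045
0.0117/0.838 = 0.01396
R_total = 0.1758 + 4.448 + 0.6045 + 0.244 + 0.01396 = 5.486 m²·K/W

5.49 m²·K/W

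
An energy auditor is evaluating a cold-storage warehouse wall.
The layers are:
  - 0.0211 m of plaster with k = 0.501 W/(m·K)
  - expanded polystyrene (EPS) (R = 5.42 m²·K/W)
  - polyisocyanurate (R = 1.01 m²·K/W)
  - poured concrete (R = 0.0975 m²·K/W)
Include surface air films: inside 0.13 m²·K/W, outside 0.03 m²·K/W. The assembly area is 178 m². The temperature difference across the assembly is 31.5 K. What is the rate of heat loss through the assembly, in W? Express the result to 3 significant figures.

0.0211/0.501 = 0.04212
R_total = 0.13 + 0.04212 + 5.42 + 1.01 + 0.0975 + 0.03 = 6.73 m²·K/W
Q = A·ΔT/R = 178 × 31.5 / 6.73 = 833.2 W

833 W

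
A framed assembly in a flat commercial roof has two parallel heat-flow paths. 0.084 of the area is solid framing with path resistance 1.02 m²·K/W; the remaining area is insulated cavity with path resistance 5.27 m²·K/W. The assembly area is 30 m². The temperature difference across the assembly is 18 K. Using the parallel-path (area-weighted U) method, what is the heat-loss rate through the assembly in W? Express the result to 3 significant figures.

138 W

U_eff = 0.916/5.27 + 0.084/1.02 = 0.1738 + 0.08235 = 0.2562
R_eff = 1/U_eff = 3.904 m²·K/W
Q = 30 × 18 / 3.904 = 138.3 W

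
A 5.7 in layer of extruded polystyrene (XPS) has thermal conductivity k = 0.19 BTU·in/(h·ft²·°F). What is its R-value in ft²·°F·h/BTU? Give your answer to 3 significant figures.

30.0 ft²·°F·h/BTU

R = L/k = 5.7/0.19 = 30 ft²·°F·h/BTU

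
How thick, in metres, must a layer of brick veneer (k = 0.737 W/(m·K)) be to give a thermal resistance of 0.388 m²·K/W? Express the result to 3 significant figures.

L = R·k = 0.388 × 0.737 = 0.286 m

0.286 m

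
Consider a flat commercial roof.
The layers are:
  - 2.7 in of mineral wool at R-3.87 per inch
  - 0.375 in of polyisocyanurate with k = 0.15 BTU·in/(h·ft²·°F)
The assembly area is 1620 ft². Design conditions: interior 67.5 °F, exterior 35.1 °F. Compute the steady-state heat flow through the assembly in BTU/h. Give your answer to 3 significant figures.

2.7 × 3.87 = 10.45
0.375/0.15 = 2.5
R_total = 10.45 + 2.5 = 12.95 ft²·°F·h/BTU
Q = A·ΔT/R = 1620 × (67.5 − 35.1) / 12.95 = 4053 BTU/h

4050 BTU/h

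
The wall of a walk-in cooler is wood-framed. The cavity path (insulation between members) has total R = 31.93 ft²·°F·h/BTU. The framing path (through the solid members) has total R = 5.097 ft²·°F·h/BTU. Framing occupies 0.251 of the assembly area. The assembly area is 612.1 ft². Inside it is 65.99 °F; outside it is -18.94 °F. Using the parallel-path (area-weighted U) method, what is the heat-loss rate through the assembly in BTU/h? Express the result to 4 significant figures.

3779 BTU/h

U_eff = 0.749/31.93 + 0.251/5.097 = 0.023458 + 0.049245 = 0.072702
R_eff = 1/U_eff = 13.755 ft²·°F·h/BTU
Q = 612.1 × (65.99 − (-18.94)) / 13.755 = 3779.5 BTU/h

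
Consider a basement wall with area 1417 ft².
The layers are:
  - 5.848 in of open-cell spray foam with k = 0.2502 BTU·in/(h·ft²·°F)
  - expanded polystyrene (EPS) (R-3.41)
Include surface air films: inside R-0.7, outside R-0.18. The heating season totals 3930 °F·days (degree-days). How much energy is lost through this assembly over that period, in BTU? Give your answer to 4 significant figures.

4831000 BTU

5.848/0.2502 = 23.373
R_total = 0.7 + 23.373 + 3.41 + 0.18 = 27.663 ft²·°F·h/BTU
E = A × HDD × 24 / R = 1417 × 3930 × 24 / 27.663 = 4831400 BTU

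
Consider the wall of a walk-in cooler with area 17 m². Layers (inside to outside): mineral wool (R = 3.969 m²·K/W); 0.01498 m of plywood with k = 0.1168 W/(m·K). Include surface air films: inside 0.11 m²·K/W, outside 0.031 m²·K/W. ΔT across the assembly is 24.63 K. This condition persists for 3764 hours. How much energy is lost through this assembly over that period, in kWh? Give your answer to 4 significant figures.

0.01498/0.1168 = 0.12825
R_total = 0.11 + 3.969 + 0.12825 + 0.031 = 4.2383 m²·K/W
Q = 17 × 24.63 / 4.2383 = 98.793 W
E = 98.793 W × 3764 h / 1000 = 371.86 kWh

371.9 kWh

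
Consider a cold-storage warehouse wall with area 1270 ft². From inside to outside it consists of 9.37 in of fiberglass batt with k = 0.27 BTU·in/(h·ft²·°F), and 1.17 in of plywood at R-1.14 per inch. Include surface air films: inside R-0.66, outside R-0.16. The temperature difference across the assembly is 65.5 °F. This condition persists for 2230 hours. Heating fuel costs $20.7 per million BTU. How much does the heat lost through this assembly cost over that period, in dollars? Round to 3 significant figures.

9.37/0.27 = 34.7
1.17 × 1.14 = 1.334
R_total = 0.66 + 34.7 + 1.334 + 0.16 = 36.86 ft²·°F·h/BTU
Q = 1270 × 65.5 / 36.86 = 2257 BTU/h
E = 2257 × 2230 = 5033000 BTU
Cost = 5033000/10⁶ × 20.7 = $104.2

104 dollars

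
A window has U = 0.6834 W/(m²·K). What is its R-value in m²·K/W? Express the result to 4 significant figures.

R = 1/U = 1/0.6834 = 1.4633

1.463 m²·K/W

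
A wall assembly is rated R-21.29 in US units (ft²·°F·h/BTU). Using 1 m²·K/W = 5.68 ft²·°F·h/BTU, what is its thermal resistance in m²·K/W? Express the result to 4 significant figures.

R_SI = 21.29/5.68 = 3.7482

3.748 m²·K/W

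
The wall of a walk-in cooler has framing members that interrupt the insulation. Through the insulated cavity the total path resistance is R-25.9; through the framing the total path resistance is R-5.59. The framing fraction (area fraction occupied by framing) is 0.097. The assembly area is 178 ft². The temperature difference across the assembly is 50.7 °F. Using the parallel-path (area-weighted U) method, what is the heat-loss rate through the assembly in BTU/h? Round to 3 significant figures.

U_eff = 0.903/25.9 + 0.097/5.59 = 0.03486 + 0.01735 = 0.05222
R_eff = 1/U_eff = 19.15 ft²·°F·h/BTU
Q = 178 × 50.7 / 19.15 = 471.2 BTU/h

471 BTU/h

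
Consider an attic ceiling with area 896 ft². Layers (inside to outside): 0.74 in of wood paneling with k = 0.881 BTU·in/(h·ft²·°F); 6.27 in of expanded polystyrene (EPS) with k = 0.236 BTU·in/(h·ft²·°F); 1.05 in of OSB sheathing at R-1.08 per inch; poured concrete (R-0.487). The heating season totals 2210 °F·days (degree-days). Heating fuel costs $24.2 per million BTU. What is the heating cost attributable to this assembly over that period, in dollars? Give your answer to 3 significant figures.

0.74/0.881 = 0.84
6.27/0.236 = 26.57
1.05 × 1.08 = 1.134
R_total = 0.84 + 26.57 + 1.134 + 0.487 = 29.03 ft²·°F·h/BTU
E = A × HDD × 24 / R = 896 × 2210 × 24 / 29.03 = 1637000 BTU
Cost = 1637000/10⁶ × 24.2 = $39.62

39.6 dollars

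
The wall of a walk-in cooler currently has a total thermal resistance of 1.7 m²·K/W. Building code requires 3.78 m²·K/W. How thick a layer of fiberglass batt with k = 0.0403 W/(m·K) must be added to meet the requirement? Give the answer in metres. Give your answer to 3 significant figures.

0.0838 m

ΔR = 3.78 − 1.7 = 2.08 m²·K/W
L = ΔR × k = 2.08 × 0.0403 = 0.08382 m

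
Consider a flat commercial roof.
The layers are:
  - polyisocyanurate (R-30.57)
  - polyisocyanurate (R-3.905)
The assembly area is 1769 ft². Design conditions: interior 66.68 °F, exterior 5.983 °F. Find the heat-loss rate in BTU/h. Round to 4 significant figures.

R_total = 30.57 + 3.905 = 34.475 ft²·°F·h/BTU
Q = A·ΔT/R = 1769 × (66.68 − 5.983) / 34.475 = 3114.5 BTU/h

3115 BTU/h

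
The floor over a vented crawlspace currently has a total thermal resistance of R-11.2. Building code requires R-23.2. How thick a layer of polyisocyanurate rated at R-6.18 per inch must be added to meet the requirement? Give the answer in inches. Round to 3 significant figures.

1.94 in

ΔR = 23.2 − 11.2 = 12 ft²·°F·h/BTU
L = ΔR / (R/in) = 12/6.18 = 1.942 in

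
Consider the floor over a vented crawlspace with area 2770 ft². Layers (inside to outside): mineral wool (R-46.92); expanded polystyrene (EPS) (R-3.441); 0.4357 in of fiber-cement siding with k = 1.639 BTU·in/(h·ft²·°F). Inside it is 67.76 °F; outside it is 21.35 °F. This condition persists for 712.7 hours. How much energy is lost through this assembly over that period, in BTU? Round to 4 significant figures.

0.4357/1.639 = 0.26583
R_total = 46.92 + 3.441 + 0.26583 = 50.627 ft²·°F·h/BTU
Q = 2770 × (67.76 − 21.35) / 50.627 = 2539.3 BTU/h
E = 2539.3 × 712.7 = 1809700 BTU

1810000 BTU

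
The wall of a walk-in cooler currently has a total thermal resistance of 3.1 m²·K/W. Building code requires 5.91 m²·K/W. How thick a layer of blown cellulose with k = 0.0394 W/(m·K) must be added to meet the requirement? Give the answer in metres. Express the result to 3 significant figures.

0.111 m

ΔR = 5.91 − 3.1 = 2.81 m²·K/W
L = ΔR × k = 2.81 × 0.0394 = 0.1107 m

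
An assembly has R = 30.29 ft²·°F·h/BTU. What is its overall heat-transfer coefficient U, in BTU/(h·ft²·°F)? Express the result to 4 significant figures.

0.03301 BTU/(h·ft²·°F)

U = 1/R = 1/30.29 = 0.033014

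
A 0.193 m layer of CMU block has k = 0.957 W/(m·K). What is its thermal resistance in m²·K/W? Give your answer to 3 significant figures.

R = L/k = 0.193/0.957 = 0.2017 m²·K/W

0.202 m²·K/W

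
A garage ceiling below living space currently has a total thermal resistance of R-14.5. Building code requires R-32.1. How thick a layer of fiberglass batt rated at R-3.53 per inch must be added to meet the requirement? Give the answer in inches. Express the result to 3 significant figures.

ΔR = 32.1 − 14.5 = 17.6 ft²·°F·h/BTU
L = ΔR / (R/in) = 17.6/3.53 = 4.986 in

4.99 in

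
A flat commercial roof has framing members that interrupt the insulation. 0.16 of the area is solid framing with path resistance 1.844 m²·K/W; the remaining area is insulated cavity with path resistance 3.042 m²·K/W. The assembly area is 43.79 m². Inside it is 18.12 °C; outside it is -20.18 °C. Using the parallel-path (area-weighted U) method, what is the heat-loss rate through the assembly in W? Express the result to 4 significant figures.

608.6 W

U_eff = 0.84/3.042 + 0.16/1.844 = 0.27613 + 0.086768 = 0.3629
R_eff = 1/U_eff = 2.7556 m²·K/W
Q = 43.79 × (18.12 − (-20.18)) / 2.7556 = 608.64 W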